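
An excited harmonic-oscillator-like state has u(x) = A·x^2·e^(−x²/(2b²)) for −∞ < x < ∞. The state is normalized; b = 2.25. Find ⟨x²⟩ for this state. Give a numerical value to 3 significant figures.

By definition ⟨x²⟩ = ∫ x^2 |u(x)|² dx.
Differentiating ∫e^(−αx²) dx = √(π/α) under α to get the higher moments, the ratio of the moment integral to the normalization integral gives ⟨x²⟩ = 5·b^2/2.
Putting b = 2.25 gives 12.66.

⟨x^2⟩ ≈ 12.7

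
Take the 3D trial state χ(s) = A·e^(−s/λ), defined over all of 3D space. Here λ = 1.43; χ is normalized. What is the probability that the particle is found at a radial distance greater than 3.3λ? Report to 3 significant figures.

Integrate the radial probability density 4πs²|χ|² over s > 3.3λ.
A² is fixed by ∫₀^∞ 4πs²|χ|² ds = 1, i.e. A² = (π·λ^3)^(−1).
Substituting u = s/λ, A², 4π and the length scale all cancel in the ratio: P = ∫_{3.3}^{∞} u^2·e^(-2·u) du / ∫_{0}^{∞} u^2·e^(-2·u) du.
With ∫ u^2·e^(-2·u) du = -(2·u^2 + 2·u + 1)·e^(-2·u)/4 + C, the region integral is 1469·e^(-33/5)/200 and the full one is 1/4.
Taking the ratio yields P = 0.03997.

P ≈ 0.0400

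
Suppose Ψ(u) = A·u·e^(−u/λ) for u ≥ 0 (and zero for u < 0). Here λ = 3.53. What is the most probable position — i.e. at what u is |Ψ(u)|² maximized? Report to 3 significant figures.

u ≈ 3.53

The maximum of |Ψ(u)|² occurs where its derivative vanishes.
This gives u = λ.
With λ = 3.53, the most probable position is 3.530.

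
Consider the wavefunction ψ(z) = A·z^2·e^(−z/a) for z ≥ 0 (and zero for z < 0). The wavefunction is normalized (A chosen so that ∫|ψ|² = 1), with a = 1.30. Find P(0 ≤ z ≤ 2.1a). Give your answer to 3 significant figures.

P ≈ 0.410

|ψ|² is the probability density, so P = ∫_{0}^{2.1a} |ψ|² dz.
With A² fixed by ∫|ψ|² = 1, i.e. A² = (3·a^5/4)^(−1), substitute and integrate.
In terms of u = z/a (A² and the length scale cancel between numerator and denominator), P = [∫_{0}^{2.1} u^4·e^(-2·u) du] / [∫_{0}^{∞} u^4·e^(-2·u) du].
Using ∫ u^4·e^(-2·u) du = -(u^4/2 + u^3 + 3·u^2/2 + 3·u/2 + 3/4)·e^(-2·u), the numerator is ≈ 0.30763 and the denominator is 3/4.
Evaluating gives P = 0.4102.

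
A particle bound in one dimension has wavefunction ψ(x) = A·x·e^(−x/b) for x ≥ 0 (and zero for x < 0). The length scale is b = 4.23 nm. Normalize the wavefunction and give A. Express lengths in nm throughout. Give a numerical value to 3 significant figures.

A ≈ 0.230 nm^(-3/2)

Normalization requires ∫|ψ|² dx = 1, integrated from 0 to ∞.
With ∫₀^∞ x^2 e^(−αx) dx = 2!/α^3, carrying out the integral gives A² · b^3/4.
So A² = (b^3/4)^(−1).
Plugging in b = 4.23 yields A = 0.2299.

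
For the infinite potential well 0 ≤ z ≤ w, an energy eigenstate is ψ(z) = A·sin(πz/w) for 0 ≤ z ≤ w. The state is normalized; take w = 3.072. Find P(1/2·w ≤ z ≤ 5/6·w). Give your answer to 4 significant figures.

The probability is P = ∫ |ψ|² dz over [1/2·w, 5/6·w].
The normalization integral ∫|ψ|²dz over the whole domain equals w/2·A², and A² cancels in the ratio.
Let u = z/w; then A² and the length scale cancel, so P = ∫_{1/2}^{5/6} sin(π·u)^2 du ÷ ∫_{0}^{1} sin(π·u)^2 du.
Using ∫ sin(π·u)^2 du = u/2 - sin(2·π·u)/(4·π), the numerator is √(3)/(8·π) + 1/6 and the denominator is 1/2.
The result is P = (√(3)/4 + π/3)/π.

P ≈ 0.4712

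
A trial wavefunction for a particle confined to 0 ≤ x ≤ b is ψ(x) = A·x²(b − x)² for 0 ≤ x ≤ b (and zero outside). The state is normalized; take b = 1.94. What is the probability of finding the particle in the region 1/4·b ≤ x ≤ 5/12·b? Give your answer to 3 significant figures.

The probability is P = ∫ |ψ|² dx over [1/4·b, 5/12·b].
Since A² = 1/(b^9/630), this is the region integral divided by the full normalization integral.
Substituting u = x/b, A² and the length scale cancel in the ratio: P = ∫_{1/4}^{5/12} u^4·(1 - u)^4 du / ∫_{0}^{1} u^4·(1 - u)^4 du.
An antiderivative of u^4·(1 - u)^4 is u^5·(70·u^4 - 315·u^3 + 540·u^2 - 420·u + 126)/630; evaluating from 1/4 to 5/12 gives ≈ 0.00040223, while the full integral is 1/630.
Evaluating gives P = 0.2534.

P ≈ 0.253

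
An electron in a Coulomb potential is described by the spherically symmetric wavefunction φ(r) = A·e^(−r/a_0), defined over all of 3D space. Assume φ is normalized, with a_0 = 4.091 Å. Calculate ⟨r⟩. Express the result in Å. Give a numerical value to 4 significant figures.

By definition ⟨r⟩ = ∫ r |φ(r)|² 4πr² dr.
With ∫₀^∞ r^3 e^(−αr) dr = 3!/α^4, evaluating both integrals, ⟨r⟩ = 3·a_0/2.
Putting a_0 = 4.091 gives 6.1365.

⟨r⟩ ≈ 6.137 Å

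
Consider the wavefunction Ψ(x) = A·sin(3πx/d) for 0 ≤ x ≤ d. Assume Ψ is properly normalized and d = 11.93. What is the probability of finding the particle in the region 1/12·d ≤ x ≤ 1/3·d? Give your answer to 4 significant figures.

P ≈ 0.3031

The probability is P = ∫ |Ψ|² dx over [1/12·d, 1/3·d].
The normalization integral ∫|Ψ|²dx over the whole domain equals d/2·A², and A² cancels in the ratio.
Substituting u = x/d, A² and the length scale cancel in the ratio: P = ∫_{1/12}^{1/3} sin(3·π·u)^2 du / ∫_{0}^{1} sin(3·π·u)^2 du.
Using ∫ sin(3·π·u)^2 du = u/2 - sin(6·π·u)/(12·π), the numerator is 1/(12·π) + 1/8 and the denominator is 1/2.
The result is P = (2 + 3·π)/(12·π).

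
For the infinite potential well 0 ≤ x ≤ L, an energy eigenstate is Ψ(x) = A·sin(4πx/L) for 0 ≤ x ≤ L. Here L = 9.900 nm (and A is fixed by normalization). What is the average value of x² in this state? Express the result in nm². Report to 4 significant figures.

⟨x²⟩ = ∫ x^2 |Ψ|² dx over the full domain.
With ∫₀^L sin²(nπx/L) dx = L/2, since the A² factors cancel between numerator and denominator, ⟨x²⟩ = -L^2/(32·π^2) + L^2/3.
Putting L = 9.900 gives 32.360.

⟨x^2⟩ ≈ 32.36 nm^2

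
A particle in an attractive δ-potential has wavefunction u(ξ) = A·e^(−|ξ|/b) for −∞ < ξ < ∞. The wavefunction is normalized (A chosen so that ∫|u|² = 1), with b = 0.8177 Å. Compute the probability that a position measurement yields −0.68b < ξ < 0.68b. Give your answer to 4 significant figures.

P ≈ 0.7433

|u|² is the probability density, so P = ∫_{−0.68b}^{0.68b} |u|² dξ.
Since A² = 1/(b), this is the region integral divided by the full normalization integral.
By symmetry take twice the ξ ≥ 0 contribution in numerator and denominator; the 2's cancel. In terms of t = ξ/b (A² and the length scale cancel between numerator and denominator), P = [∫_{0}^{0.68} e^(-2·t) dt] / [∫_{0}^{∞} e^(-2·t) dt].
An antiderivative of e^(-2·t) is -e^(-2·t)/2; evaluating from 0 to 0.68 gives 1/2 - e^(-34/25)/2, while the full integral is 1/2.
Evaluating gives P = 0.74334.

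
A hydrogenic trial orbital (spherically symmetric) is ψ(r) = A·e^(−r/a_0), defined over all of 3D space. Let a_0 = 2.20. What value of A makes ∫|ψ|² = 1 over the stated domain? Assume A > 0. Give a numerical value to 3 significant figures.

We need A² ∫|f|² 4πr² dr = 1, taking the integral from 0 to ∞.
(Spherical symmetry: dV = 4πr² dr.)
Recall ∫₀^∞ r^m e^(−r/β) dr = m!·β^(m+1), carrying out the integral gives A² · π·a_0^3.
Hence A² = 1/[π·a_0^3].
With a_0 = 2.20: A² = 0.02989 and A = 0.1729.

A ≈ 0.173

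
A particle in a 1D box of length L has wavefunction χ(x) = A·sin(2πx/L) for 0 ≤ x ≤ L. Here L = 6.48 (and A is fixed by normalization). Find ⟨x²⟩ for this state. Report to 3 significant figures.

⟨x^2⟩ ≈ 13.5

The expectation value is the |χ|²-weighted average of x^2: ∫ x^2|χ|² dx.
With ∫₀^L sin²(nπx/L) dx = L/2, the ratio of the moment integral to the normalization integral gives ⟨x²⟩ = -L^2/(8·π^2) + L^2/3.
With L = 6.48, ⟨x^2⟩ = 13.46.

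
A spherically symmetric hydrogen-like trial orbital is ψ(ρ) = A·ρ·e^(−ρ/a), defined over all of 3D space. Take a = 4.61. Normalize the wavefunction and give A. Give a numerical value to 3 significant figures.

The normalization condition is ∫|ψ|² 4πρ² dρ = 1 from 0 to ∞.
With ∫₀^∞ ρ^4 e^(−αρ) dρ = 4!/α^5, the integral (without the A² prefactor) comes out to 3·π·a^5.
Hence A² = 1/[3·π·a^5].
Substituting a = 4.61 gives A² = 0.00005096, so A = 0.007139.

A ≈ 0.00714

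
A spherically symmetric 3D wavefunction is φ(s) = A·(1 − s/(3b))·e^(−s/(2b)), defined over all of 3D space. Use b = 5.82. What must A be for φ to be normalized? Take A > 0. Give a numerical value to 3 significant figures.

A ≈ 0.0246

The normalization condition is ∫|φ|² 4πs² ds = 1 from 0 to ∞.
Recall ∫₀^∞ s^m e^(−s/β) ds = m!·β^(m+1), the integral (without the A² prefactor) comes out to 8·π·b^3/3.
Setting this equal to 1 gives A² = 1/(8·π·b^3/3).
With b = 5.82: A² = 0.0006055 and A = 0.02461.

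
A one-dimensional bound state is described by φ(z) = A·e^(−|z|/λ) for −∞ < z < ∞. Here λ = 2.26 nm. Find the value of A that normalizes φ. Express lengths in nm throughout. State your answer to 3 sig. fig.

A ≈ 0.665 nm^(-1/2)

The normalization condition is ∫|φ|² dz = 1 from −∞ to ∞.
∫|φ|² dz = A²·(λ).
With λ = 2.26: A² = 0.4425 and A = 0.6652.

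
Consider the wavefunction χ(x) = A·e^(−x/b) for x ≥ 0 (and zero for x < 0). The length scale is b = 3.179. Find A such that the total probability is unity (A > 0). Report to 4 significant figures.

The normalization condition is ∫|χ|² dx = 1 from 0 to ∞.
Recall ∫₀^∞ x^m e^(−x/β) dx = m!·β^(m+1), the integral (without the A² prefactor) comes out to b/2.
Setting this equal to 1 gives A² = 1/(b/2).
Substituting b = 3.179 gives A² = 0.62913, so A = 0.79318.

A ≈ 0.7932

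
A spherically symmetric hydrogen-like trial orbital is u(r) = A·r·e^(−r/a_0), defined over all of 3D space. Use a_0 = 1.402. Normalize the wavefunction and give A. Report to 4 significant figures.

A ≈ 0.1400

Require ∫ |u|² 4πr² dr = 1 over the whole domain.
The angular integral contributes 4π, leaving ∫₀^∞ r²|u|² dr.
Using ∫₀^∞ rⁿ e^(−αr) dr = n!/αⁿ⁺¹, carrying out the integral gives A² · 3·π·a_0^5.
Plugging in a_0 = 1.402 yields A = 0.13996.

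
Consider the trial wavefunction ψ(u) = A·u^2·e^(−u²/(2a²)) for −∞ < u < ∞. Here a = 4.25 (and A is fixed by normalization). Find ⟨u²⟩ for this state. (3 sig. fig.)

The expectation value is the |ψ|²-weighted average of u^2: ∫ u^2|ψ|² du.
Differentiating ∫e^(−αu²) du = √(π/α) under α to get the higher moments, the ratio of the moment integral to the normalization integral gives ⟨u²⟩ = 5·a^2/2.
With a = 4.25, ⟨u^2⟩ = 45.16.

⟨u^2⟩ ≈ 45.2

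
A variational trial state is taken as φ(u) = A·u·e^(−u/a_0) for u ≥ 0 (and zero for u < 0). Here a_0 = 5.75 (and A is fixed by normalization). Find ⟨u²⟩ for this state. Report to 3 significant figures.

⟨u^2⟩ ≈ 99.2

The expectation value is the |φ|²-weighted average of u^2: ∫ u^2|φ|² du.
With ∫₀^∞ u^4 e^(−αu) du = 4!/α^5, the ratio of the moment integral to the normalization integral gives ⟨u²⟩ = 3·a_0^2.
With a_0 = 5.75, ⟨u^2⟩ = 99.19.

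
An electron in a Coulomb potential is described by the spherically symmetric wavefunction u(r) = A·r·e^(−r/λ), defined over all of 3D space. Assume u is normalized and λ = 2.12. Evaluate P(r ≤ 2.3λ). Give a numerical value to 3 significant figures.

Integrate the radial probability density 4πr²|u|² over r ≤ 2.3λ.
Normalization gives A² = 1/(3·π·λ^5).
Substituting t = r/λ, A², 4π and the length scale all cancel in the ratio: P = ∫_{0}^{2.3} t^4·e^(-2·t) dt / ∫_{0}^{∞} t^4·e^(-2·t) dt.
With ∫ t^4·e^(-2·t) dt = -(t^4/2 + t^3 + 3·t^2/2 + 3·t/2 + 3/4)·e^(-2·t) + C, the region integral is ≈ 0.36507 and the full one is 3/4.
Taking the ratio yields P = 0.4868.

P ≈ 0.487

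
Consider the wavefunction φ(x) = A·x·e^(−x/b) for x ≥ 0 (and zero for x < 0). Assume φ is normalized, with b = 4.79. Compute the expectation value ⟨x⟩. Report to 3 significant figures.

By definition ⟨x⟩ = ∫ x |φ(x)|² dx.
Using ∫₀^∞ xⁿ e^(−αx) dx = n!/αⁿ⁺¹, evaluating both integrals, ⟨x⟩ = 3·b/2.
Putting b = 4.79 gives 7.185.

⟨x⟩ ≈ 7.19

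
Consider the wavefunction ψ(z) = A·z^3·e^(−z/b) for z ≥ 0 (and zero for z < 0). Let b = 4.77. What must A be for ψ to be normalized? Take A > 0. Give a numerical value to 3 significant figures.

A ≈ 0.00178

We need A² ∫|f|² dz = 1, taking the integral from 0 to ∞.
Recall ∫₀^∞ z^m e^(−z/β) dz = m!·β^(m+1), ∫|ψ|² dz = A²·(45·b^7/8).
So A² = (45·b^7/8)^(−1).
With b = 4.77: A² = 0.000003164 and A = 0.001779.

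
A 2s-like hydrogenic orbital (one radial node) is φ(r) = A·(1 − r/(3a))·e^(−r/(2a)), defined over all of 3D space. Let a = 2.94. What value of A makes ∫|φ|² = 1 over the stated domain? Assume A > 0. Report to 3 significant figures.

Require ∫ |φ|² 4πr² dr = 1 over the whole domain.
(Spherical symmetry: dV = 4πr² dr.)
With φ = A·(1 − r/(3a))·e^(−r/(2a)), the integral evaluates to A²·[8·π·a^3/3].
So A² = (8·π·a^3/3)^(−1).
With a = 2.94: A² = 0.004697 and A = 0.06854.

A ≈ 0.0685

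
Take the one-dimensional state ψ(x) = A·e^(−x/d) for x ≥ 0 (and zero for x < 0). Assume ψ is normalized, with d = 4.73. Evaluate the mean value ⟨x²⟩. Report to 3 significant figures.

⟨x^2⟩ ≈ 11.2

The expectation value is the |ψ|²-weighted average of x^2: ∫ x^2|ψ|² dx.
Since the A² factors cancel between numerator and denominator, ⟨x²⟩ = d^2/2.
Putting d = 4.73 gives 11.19.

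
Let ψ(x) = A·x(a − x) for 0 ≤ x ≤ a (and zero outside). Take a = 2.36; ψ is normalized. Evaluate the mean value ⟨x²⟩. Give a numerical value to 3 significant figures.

By definition ⟨x²⟩ = ∫ x^2 |ψ(x)|² dx.
Evaluating both integrals, ⟨x²⟩ = 2·a^2/7.
Putting a = 2.36 gives 1.591.

⟨x^2⟩ ≈ 1.59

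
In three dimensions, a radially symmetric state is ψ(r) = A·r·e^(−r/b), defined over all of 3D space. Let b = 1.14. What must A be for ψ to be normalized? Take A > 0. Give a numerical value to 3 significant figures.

A ≈ 0.235

We need A² ∫|f|² 4πr² dr = 1, taking the integral from 0 to ∞.
Recall ∫₀^∞ r^m e^(−r/β) dr = m!·β^(m+1), ∫|ψ|² 4πr² dr = A²·(3·π·b^5).
Hence A² = 1/[3·π·b^5].
With b = 1.14: A² = 0.05511 and A = 0.2347.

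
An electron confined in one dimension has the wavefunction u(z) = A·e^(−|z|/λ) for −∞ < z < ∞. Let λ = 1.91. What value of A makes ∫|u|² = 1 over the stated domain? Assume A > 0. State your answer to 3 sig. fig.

A ≈ 0.724

Normalization requires ∫|u|² dz = 1, integrated from −∞ to ∞.
∫|u|² dz = A²·(λ).
Hence A² = 1/[λ].
Substituting λ = 1.91 gives A² = 0.5236, so A = 0.7236.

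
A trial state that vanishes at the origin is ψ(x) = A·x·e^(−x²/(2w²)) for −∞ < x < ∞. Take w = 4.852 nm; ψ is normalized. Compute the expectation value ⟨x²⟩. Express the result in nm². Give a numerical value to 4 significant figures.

The expectation value is the |ψ|²-weighted average of x^2: ∫ x^2|ψ|² dx.
With ∫_{−∞}^{∞} x^(2m) e^(−αx²) dx = (2m−1)!!·√π / (2^m α^(m+1/2)), evaluating both integrals, ⟨x²⟩ = 3·w^2/2.
With w = 4.852, ⟨x^2⟩ = 35.313.

⟨x^2⟩ ≈ 35.31 nm^2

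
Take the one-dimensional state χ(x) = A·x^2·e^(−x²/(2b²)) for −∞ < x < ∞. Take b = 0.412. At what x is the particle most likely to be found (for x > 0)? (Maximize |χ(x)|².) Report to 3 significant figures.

x ≈ 0.583

Differentiate |χ(x)|² with respect to x and set to zero.
This gives x = √(2)·b.
With b = 0.412, the value of x > 0 at which the probability density is greatest is 0.5827.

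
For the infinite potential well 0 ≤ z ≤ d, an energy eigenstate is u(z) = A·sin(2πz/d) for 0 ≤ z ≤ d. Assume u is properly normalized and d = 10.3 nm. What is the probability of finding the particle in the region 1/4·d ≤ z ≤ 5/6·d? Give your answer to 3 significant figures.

The probability is P = ∫ |u|² dz over [1/4·d, 5/6·d].
Since A² = 1/(d/2), this is the region integral divided by the full normalization integral.
In terms of t = z/d (A² and the length scale cancel between numerator and denominator), P = [∫_{1/4}^{5/6} sin(2·π·t)^2 dt] / [∫_{0}^{1} sin(2·π·t)^2 dt].
With ∫ sin(2·π·t)^2 dt = t/2 - sin(4·π·t)/(8·π) + C, the region integral is √(3)/(16·π) + 7/24 and the full one is 1/2.
Taking the ratio, P = √(3)/(8·π) + 7/12.

P ≈ 0.652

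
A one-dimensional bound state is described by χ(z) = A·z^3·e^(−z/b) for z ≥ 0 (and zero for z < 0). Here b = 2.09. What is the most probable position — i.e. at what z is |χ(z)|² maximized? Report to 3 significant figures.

Differentiate |χ(z)|² with respect to z and set to zero.
This gives z = 3·b.
With b = 2.09, the most probable position is 6.270.

z ≈ 6.27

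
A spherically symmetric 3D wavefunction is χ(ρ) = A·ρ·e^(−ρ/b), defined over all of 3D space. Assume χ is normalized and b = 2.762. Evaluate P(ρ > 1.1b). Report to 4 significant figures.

P ≈ 0.9275

With dV = 4πρ²dρ, the probability is ∫|χ|² dV over ρ > 1.1b.
Normalization gives A² = 1/(3·π·b^5).
In terms of u = ρ/b (A², 4π and the length scale all cancel between numerator and denominator), P = [∫_{1.1}^{∞} u^4·e^(-2·u) du] / [∫_{0}^{∞} u^4·e^(-2·u) du].
An antiderivative of u^4·e^(-2·u) is -(u^4/2 + u^3 + 3·u^2/2 + 3·u/2 + 3/4)·e^(-2·u); evaluating from 1.1 to ∞ gives ≈ 0.695628, while the full integral is 3/4.
This evaluates to P = 0.92750.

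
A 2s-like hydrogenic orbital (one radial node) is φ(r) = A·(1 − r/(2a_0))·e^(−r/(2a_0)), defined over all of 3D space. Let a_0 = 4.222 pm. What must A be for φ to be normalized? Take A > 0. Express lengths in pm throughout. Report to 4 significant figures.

A ≈ 0.02299 pm^(-3/2)

The normalization condition is ∫|φ|² 4πr² dr = 1 from 0 to ∞.
The angular integral contributes 4π, leaving ∫₀^∞ r²|φ|² dr.
With φ = A·(1 − r/(2a_0))·e^(−r/(2a_0)), the integral evaluates to A²·[8·π·a_0^3].
Setting this equal to 1 gives A² = 1/(8·π·a_0^3).
With a_0 = 4.222: A² = 0.00052870 and A = 0.022993.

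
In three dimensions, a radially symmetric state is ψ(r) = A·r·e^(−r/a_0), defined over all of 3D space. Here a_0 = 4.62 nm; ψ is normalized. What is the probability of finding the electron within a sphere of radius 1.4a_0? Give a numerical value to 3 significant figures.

P ≈ 0.152

Integrate the radial probability density 4πr²|ψ|² over r ≤ 1.4a_0.
The full normalization integral is A²·[3·π·a_0^5] = 1, fixing A².
Substituting u = r/a_0, A², 4π and the length scale all cancel in the ratio: P = ∫_{0}^{1.4} u^4·e^(-2·u) du / ∫_{0}^{∞} u^4·e^(-2·u) du.
Using ∫ u^4·e^(-2·u) du = -(u^4/2 + u^3 + 3·u^2/2 + 3·u/2 + 3/4)·e^(-2·u), the numerator is ≈ 0.11424 and the denominator is 3/4.
This evaluates to P = 0.1523.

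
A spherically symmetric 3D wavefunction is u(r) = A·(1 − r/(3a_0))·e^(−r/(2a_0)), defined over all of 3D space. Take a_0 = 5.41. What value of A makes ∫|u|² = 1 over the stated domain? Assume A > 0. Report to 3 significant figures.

A ≈ 0.0275

We need A² ∫|f|² 4πr² dr = 1, taking the integral from 0 to ∞.
With ∫₀^∞ r^4 e^(−αr) dr = 4!/α^5, carrying out the integral gives A² · 8·π·a_0^3/3.
Hence A² = 1/[8·π·a_0^3/3].
Plugging in a_0 = 5.41 yields A = 0.02746.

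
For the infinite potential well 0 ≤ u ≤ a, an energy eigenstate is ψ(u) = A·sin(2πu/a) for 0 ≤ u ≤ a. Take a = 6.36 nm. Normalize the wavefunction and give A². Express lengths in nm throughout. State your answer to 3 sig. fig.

The normalization condition is ∫|ψ|² du = 1 from 0 to a.
With ∫₀^a sin²(nπu/a) du = a/2, with ψ = A·sin(2πu/a), the integral evaluates to A²·[a/2].
Plugging in a = 6.36 yields A = 0.5608.

A^2 ≈ 0.314 nm^(-1)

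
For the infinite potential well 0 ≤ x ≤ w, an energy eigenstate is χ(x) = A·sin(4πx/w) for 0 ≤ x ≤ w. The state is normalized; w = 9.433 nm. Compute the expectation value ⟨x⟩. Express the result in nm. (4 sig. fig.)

⟨x⟩ ≈ 4.717 nm

⟨x⟩ = ∫ x |χ|² dx over the full domain.
With ∫₀^w sin²(nπx/w) dx = w/2, since the A² factors cancel between numerator and denominator, ⟨x⟩ = w/2.
With w = 9.433, ⟨x⟩ = 4.7165.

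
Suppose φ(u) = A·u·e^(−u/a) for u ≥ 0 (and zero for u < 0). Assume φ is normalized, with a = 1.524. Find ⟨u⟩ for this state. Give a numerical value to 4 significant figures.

The expectation value is the |φ|²-weighted average of u: ∫ u|φ|² du.
Using ∫₀^∞ uⁿ e^(−αu) du = n!/αⁿ⁺¹, the ratio of the moment integral to the normalization integral gives ⟨u⟩ = 3·a/2.
With a = 1.524, ⟨u⟩ = 2.2860.

⟨u⟩ ≈ 2.286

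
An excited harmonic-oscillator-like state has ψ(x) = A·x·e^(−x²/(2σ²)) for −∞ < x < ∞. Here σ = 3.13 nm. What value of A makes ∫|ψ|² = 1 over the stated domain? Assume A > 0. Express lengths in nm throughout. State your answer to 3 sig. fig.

Require ∫ |ψ|² dx = 1 over the whole domain.
Differentiating ∫e^(−αx²) dx = √(π/α) under α to get the higher moments, ∫|ψ|² dx = A²·(√(π)·σ^3/2).
Substituting σ = 3.13 gives A² = 0.03680, so A = 0.1918.

A ≈ 0.192 nm^(-3/2)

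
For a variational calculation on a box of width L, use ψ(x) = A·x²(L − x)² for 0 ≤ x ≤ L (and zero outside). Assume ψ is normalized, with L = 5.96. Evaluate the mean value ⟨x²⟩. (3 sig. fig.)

The expectation value is the |ψ|²-weighted average of x^2: ∫ x^2|ψ|² dx.
Expanding the polynomial and integrating term by term, the ratio of the moment integral to the normalization integral gives ⟨x²⟩ = 3·L^2/11.
Putting L = 5.96 gives 9.688.

⟨x^2⟩ ≈ 9.69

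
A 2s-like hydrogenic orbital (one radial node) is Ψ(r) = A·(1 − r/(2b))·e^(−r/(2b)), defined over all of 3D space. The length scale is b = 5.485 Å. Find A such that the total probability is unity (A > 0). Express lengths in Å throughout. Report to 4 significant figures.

A ≈ 0.01553 Å^(-3/2)

The normalization condition is ∫|Ψ|² 4πr² dr = 1 from 0 to ∞.
With ∫₀^∞ r^4 e^(−αr) dr = 4!/α^5, ∫|Ψ|² 4πr² dr = A²·(8·π·b^3).
Substituting b = 5.485 gives A² = 0.00024112, so A = 0.015528.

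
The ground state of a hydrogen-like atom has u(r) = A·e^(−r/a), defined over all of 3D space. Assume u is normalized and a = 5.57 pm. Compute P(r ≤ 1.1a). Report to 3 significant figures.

P ≈ 0.377

Integrate the radial probability density 4πr²|u|² over r ≤ 1.1a.
The full normalization integral is A²·[π·a^3] = 1, fixing A².
In terms of t = r/a (A², 4π and the length scale all cancel between numerator and denominator), P = [∫_{0}^{1.1} t^2·e^(-2·t) dt] / [∫_{0}^{∞} t^2·e^(-2·t) dt].
Using ∫ t^2·e^(-2·t) dt = -(2·t^2 + 2·t + 1)·e^(-2·t)/4, the numerator is 1/4 - 281·e^(-11/5)/200 and the denominator is 1/4.
Taking the ratio yields P = 0.3773.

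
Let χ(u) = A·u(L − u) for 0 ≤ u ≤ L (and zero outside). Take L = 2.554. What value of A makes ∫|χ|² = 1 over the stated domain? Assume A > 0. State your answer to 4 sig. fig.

Require ∫ |χ|² du = 1 over the whole domain.
Expanding the polynomial and integrating term by term, ∫|χ|² du = A²·(L^5/30).
Setting this equal to 1 gives A² = 1/(L^5/30).
Plugging in L = 2.554 yields A = 0.52542.

A ≈ 0.5254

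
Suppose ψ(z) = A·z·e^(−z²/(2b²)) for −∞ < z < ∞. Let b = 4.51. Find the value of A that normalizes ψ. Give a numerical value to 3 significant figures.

A ≈ 0.111

Normalization requires ∫|ψ|² dz = 1, integrated from −∞ to ∞.
Differentiating ∫e^(−αz²) dz = √(π/α) under α to get the higher moments, with ψ = A·z·e^(−z²/(2b²)), the integral evaluates to A²·[√(π)·b^3/2].
Setting this equal to 1 gives A² = 1/(√(π)·b^3/2).
With b = 4.51: A² = 0.01230 and A = 0.1109.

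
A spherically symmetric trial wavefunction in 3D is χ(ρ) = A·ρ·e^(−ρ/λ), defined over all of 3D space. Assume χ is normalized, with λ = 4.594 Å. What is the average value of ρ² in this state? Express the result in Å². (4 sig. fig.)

⟨ρ^2⟩ ≈ 158.3 Å^2

The expectation value is the |χ|²-weighted average of ρ^2: ∫ ρ^2|χ|² 4πρ² dρ.
With ∫₀^∞ ρ^6 e^(−αρ) dρ = 6!/α^7, evaluating both integrals, ⟨ρ²⟩ = 15·λ^2/2.
Putting λ = 4.594 gives 158.29.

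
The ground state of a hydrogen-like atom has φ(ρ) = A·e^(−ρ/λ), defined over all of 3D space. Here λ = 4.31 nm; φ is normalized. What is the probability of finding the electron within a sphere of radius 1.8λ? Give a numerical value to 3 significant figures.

P ≈ 0.697

P = ∫ |φ|² 4πρ² dρ over ρ ≤ 1.8λ.
The full normalization integral is A²·[π·λ^3] = 1, fixing A².
Substituting u = ρ/λ, A², 4π and the length scale all cancel in the ratio: P = ∫_{0}^{1.8} u^2·e^(-2·u) du / ∫_{0}^{∞} u^2·e^(-2·u) du.
An antiderivative of u^2·e^(-2·u) is -(2·u^2 + 2·u + 1)·e^(-2·u)/4; evaluating from 0 to 1.8 gives 1/4 - 277·e^(-18/5)/100, while the full integral is 1/4.
Taking the ratio yields P = 0.6973.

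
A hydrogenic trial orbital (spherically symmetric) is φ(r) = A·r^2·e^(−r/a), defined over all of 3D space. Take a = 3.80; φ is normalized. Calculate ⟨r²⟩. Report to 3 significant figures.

⟨r^2⟩ ≈ 202

By definition ⟨r²⟩ = ∫ r^2 |φ(r)|² 4πr² dr.
The ratio of the moment integral to the normalization integral gives ⟨r²⟩ = 14·a^2.
With a = 3.80, ⟨r^2⟩ = 202.2.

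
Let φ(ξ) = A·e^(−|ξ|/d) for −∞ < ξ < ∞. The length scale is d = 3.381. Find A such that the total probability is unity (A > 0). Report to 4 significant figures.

A ≈ 0.5438

Normalization requires ∫|φ|² dξ = 1, integrated from −∞ to ∞.
With φ = A·e^(−|ξ|/d), the integral evaluates to A²·[d].
Setting this equal to 1 gives A² = 1/(d).
Plugging in d = 3.381 yields A = 0.54385.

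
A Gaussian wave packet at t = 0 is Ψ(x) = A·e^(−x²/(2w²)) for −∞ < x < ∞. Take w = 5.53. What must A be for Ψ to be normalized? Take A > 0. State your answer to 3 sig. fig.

Require ∫ |Ψ|² dx = 1 over the whole domain.
With Ψ = A·e^(−x²/(2w²)), the integral evaluates to A²·[√(π)·w].
Setting this equal to 1 gives A² = 1/(√(π)·w).
Substituting w = 5.53 gives A² = 0.1020, so A = 0.3194.

A ≈ 0.319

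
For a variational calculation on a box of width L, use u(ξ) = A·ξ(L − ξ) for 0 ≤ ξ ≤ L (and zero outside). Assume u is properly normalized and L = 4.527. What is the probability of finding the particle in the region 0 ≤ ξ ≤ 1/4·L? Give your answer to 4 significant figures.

P = ∫_{0}^{1/4·L} |u(ξ)|² dξ.
With A² fixed by ∫|u|² = 1, i.e. A² = (L^5/30)^(−1), substitute and integrate.
In terms of t = ξ/L (A² and the length scale cancel between numerator and denominator), P = [∫_{0}^{1/4} t^2·(1 - t)^2 dt] / [∫_{0}^{1} t^2·(1 - t)^2 dt].
An antiderivative of t^2·(1 - t)^2 is t^3·(6·t^2 - 15·t + 10)/30; evaluating from 0 to 1/4 gives ≈ 0.00345052, while the full integral is 1/30.
Evaluating gives P = 53/512.

P ≈ 0.1035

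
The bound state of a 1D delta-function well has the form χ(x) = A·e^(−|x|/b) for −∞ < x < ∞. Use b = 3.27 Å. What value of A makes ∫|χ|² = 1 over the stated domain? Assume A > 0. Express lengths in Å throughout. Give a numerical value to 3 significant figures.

Normalization requires ∫|χ|² dx = 1, integrated from −∞ to ∞.
With χ = A·e^(−|x|/b), the integral evaluates to A²·[b].
Substituting b = 3.27 gives A² = 0.3058, so A = 0.5530.

A ≈ 0.553 Å^(-1/2)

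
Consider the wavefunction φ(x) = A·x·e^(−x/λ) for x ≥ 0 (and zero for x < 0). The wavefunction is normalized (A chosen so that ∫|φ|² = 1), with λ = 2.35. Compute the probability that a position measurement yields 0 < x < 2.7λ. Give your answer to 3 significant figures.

P ≈ 0.905

The probability is P = ∫ |φ|² dx over [0, 2.7λ].
The normalization integral ∫|φ|²dx over the whole domain equals λ^3/4·A², and A² cancels in the ratio.
In terms of u = x/λ (A² and the length scale cancel between numerator and denominator), P = [∫_{0}^{2.7} u^2·e^(-2·u) du] / [∫_{0}^{∞} u^2·e^(-2·u) du].
With ∫ u^2·e^(-2·u) du = -(2·u^2 + 2·u + 1)·e^(-2·u)/4 + C, the region integral is 1/4 - 1049·e^(-27/5)/200 and the full one is 1/4.
The result is P = 0.9052.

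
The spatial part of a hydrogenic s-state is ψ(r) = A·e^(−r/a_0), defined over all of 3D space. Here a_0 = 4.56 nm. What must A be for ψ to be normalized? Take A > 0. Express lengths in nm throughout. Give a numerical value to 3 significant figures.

We need A² ∫|f|² 4πr² dr = 1, taking the integral from 0 to ∞.
The angular integral contributes 4π, leaving ∫₀^∞ r²|ψ|² dr.
Recall ∫₀^∞ r^m e^(−r/β) dr = m!·β^(m+1), the integral (without the A² prefactor) comes out to π·a_0^3.
Substituting a_0 = 4.56 gives A² = 0.003357, so A = 0.05794.

A ≈ 0.0579 nm^(-3/2)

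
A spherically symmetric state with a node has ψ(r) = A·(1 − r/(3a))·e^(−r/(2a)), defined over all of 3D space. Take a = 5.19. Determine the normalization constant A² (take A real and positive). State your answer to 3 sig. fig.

Normalization requires ∫|ψ|² 4πr² dr = 1, integrated from 0 to ∞.
Recall ∫₀^∞ r^m e^(−r/β) dr = m!·β^(m+1), with ψ = A·(1 − r/(3a))·e^(−r/(2a)), the integral evaluates to A²·[8·π·a^3/3].
Plugging in a = 5.19 yields A = 0.02922.

A^2 ≈ 0.000854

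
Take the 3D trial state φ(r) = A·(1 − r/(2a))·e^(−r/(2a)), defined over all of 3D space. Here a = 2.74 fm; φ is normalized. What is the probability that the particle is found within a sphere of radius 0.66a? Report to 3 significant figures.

P ≈ 0.0172

Integrate the radial probability density 4πr²|φ|² over r ≤ 0.66a.
Normalization gives A² = 1/(8·π·a^3).
Substituting u = r/a, A², 4π and the length scale all cancel in the ratio: P = ∫_{0}^{0.66} u^2·(1 - u/2)^2·e^(-u) du / ∫_{0}^{∞} u^2·(1 - u/2)^2·e^(-u) du.
An antiderivative of u^2·(1 - u/2)^2·e^(-u) is -(u^4/4 + u^2 + 2·u + 2)·e^(-u); evaluating from 0 to 0.66 gives ≈ 0.034395, while the full integral is 2.
The region integral divided by the full integral gives P = 0.01720.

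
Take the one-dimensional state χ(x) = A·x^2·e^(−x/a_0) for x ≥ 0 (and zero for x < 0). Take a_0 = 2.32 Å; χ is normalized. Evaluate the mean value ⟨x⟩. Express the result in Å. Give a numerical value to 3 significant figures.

The expectation value is the |χ|²-weighted average of x: ∫ x|χ|² dx.
Recall ∫₀^∞ x^m e^(−x/β) dx = m!·β^(m+1), evaluating both integrals, ⟨x⟩ = 5·a_0/2.
With a_0 = 2.32, ⟨x⟩ = 5.800.

⟨x⟩ ≈ 5.80 Å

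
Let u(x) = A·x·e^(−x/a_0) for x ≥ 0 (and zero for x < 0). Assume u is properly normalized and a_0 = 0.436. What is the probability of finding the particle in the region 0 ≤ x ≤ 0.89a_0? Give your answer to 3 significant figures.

|u|² is the probability density, so P = ∫_{0}^{0.89a_0} |u|² dx.
Since A² = 1/(a_0^3/4), this is the region integral divided by the full normalization integral.
Let t = x/a_0; then A² and the length scale cancel, so P = ∫_{0}^{0.89} t^2·e^(-2·t) dt ÷ ∫_{0}^{∞} t^2·e^(-2·t) dt.
With ∫ t^2·e^(-2·t) dt = -(2·t^2 + 2·t + 1)·e^(-2·t)/4 + C, the region integral is ≈ 0.066007 and the full one is 1/4.
This works out to P = 0.2640.

P ≈ 0.264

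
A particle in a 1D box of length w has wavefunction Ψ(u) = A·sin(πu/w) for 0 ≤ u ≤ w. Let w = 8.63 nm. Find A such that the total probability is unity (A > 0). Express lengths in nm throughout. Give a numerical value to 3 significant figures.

Normalization requires ∫|Ψ|² du = 1, integrated from 0 to w.
Using sin²θ = (1 − cos 2θ)/2, ∫|Ψ|² du = A²·(w/2).
Hence A² = 1/[w/2].
Plugging in w = 8.63 yields A = 0.4814.

A ≈ 0.481 nm^(-1/2)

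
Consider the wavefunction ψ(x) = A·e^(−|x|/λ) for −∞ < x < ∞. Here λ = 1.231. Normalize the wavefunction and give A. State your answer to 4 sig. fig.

Normalization requires ∫|ψ|² dx = 1, integrated from −∞ to ∞.
Carrying out the integral gives A² · λ.
Hence A² = 1/[λ].
Substituting λ = 1.231 gives A² = 0.81235, so A = 0.90130.

A ≈ 0.9013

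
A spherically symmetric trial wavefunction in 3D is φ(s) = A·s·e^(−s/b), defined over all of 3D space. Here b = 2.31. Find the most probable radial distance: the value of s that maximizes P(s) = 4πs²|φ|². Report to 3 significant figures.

The maximum of P(s) = 4πs²|φ|² occurs where its derivative vanishes.
Solving yields s = 2·b.
With b = 2.31, the most probable radial distance is 4.620.

s ≈ 4.62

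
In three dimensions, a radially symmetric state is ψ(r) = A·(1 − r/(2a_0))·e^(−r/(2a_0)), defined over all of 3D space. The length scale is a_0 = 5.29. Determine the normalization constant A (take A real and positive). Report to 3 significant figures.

The normalization condition is ∫|ψ|² 4πr² dr = 1 from 0 to ∞.
In 3D with spherical symmetry the volume element is 4πr² dr.
With ∫₀^∞ r^4 e^(−αr) dr = 4!/α^5, with ψ = A·(1 − r/(2a_0))·e^(−r/(2a_0)), the integral evaluates to A²·[8·π·a_0^3].
Setting this equal to 1 gives A² = 1/(8·π·a_0^3).
Substituting a_0 = 5.29 gives A² = 0.0002688, so A = 0.01639.

A ≈ 0.0164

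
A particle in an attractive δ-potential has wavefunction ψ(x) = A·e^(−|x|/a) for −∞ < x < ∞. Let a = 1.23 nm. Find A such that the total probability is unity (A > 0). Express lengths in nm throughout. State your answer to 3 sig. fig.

Require ∫ |ψ|² dx = 1 over the whole domain.
With ∫₀^∞ x^0 e^(−αx) dx = 0!/α^1, with ψ = A·e^(−|x|/a), the integral evaluates to A²·[a].
So A² = (a)^(−1).
With a = 1.23: A² = 0.8130 and A = 0.9017.

A ≈ 0.902 nm^(-1/2)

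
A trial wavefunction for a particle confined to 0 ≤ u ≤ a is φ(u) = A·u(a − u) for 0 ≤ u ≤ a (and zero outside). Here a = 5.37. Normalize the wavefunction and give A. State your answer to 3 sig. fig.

Normalization requires ∫|φ|² du = 1, integrated from 0 to a.
Expanding the polynomial and integrating term by term, with φ = A·u(a − u), the integral evaluates to A²·[a^5/30].
Plugging in a = 5.37 yields A = 0.08196.

A ≈ 0.0820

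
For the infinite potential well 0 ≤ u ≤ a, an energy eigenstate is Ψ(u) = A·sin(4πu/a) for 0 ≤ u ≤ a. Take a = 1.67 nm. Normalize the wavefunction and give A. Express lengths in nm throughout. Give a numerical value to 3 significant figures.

We need A² ∫|f|² du = 1, taking the integral from 0 to a.
With ∫₀^a sin²(nπu/a) du = a/2, ∫|Ψ|² du = A²·(a/2).
So A² = (a/2)^(−1).
Plugging in a = 1.67 yields A = 1.094.

A ≈ 1.09 nm^(-1/2)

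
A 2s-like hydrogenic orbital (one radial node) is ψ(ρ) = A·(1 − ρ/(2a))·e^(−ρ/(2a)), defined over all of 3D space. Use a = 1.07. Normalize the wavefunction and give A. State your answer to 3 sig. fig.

A ≈ 0.180

The normalization condition is ∫|ψ|² 4πρ² dρ = 1 from 0 to ∞.
(Spherical symmetry: dV = 4πρ² dρ.)
With ∫₀^∞ ρ^4 e^(−αρ) dρ = 4!/α^5, with ψ = A·(1 − ρ/(2a))·e^(−ρ/(2a)), the integral evaluates to A²·[8·π·a^3].
With a = 1.07: A² = 0.03248 and A = 0.1802.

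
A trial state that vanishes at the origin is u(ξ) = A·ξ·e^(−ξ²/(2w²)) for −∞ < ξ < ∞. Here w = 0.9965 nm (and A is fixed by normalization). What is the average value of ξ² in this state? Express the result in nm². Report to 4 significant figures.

⟨ξ^2⟩ ≈ 1.490 nm^2

⟨ξ²⟩ = ∫ ξ^2 |u|² dξ over the full domain.
Evaluating both integrals, ⟨ξ²⟩ = 3·w^2/2.
With w = 0.9965, ⟨ξ^2⟩ = 1.4895.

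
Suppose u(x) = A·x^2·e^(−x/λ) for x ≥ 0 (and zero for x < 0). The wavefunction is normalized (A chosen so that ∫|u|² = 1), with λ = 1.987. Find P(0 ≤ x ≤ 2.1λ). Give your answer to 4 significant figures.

P ≈ 0.4102

The probability is P = ∫ |u|² dx over [0, 2.1λ].
The normalization integral ∫|u|²dx over the whole domain equals 3·λ^5/4·A², and A² cancels in the ratio.
Let t = x/λ; then A² and the length scale cancel, so P = ∫_{0}^{2.1} t^4·e^(-2·t) dt ÷ ∫_{0}^{∞} t^4·e^(-2·t) dt.
Using ∫ t^4·e^(-2·t) dt = -(t^4/2 + t^3 + 3·t^2/2 + 3·t/2 + 3/4)·e^(-2·t), the numerator is ≈ 0.307630 and the denominator is 3/4.
This works out to P = 0.41017.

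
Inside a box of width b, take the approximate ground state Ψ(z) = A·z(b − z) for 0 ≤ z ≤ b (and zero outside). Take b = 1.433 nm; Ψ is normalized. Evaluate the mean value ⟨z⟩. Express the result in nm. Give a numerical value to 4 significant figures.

The expectation value is the |Ψ|²-weighted average of z: ∫ z|Ψ|² dz.
Expanding the polynomial and integrating term by term, the ratio of the moment integral to the normalization integral gives ⟨z⟩ = b/2.
With b = 1.433, ⟨z⟩ = 0.71650.

⟨z⟩ ≈ 0.7165 nm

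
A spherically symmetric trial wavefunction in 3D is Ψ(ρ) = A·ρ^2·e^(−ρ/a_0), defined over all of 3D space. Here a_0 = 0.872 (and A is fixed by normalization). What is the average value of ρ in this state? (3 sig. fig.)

By definition ⟨ρ⟩ = ∫ ρ |Ψ(ρ)|² 4πρ² dρ.
Evaluating both integrals, ⟨ρ⟩ = 7·a_0/2.
Putting a_0 = 0.872 gives 3.052.

⟨ρ⟩ ≈ 3.05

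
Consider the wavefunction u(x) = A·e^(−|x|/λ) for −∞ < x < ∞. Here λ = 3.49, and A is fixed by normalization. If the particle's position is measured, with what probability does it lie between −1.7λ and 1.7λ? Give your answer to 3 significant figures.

P ≈ 0.967

P = ∫_{−1.7λ}^{1.7λ} |u(x)|² dx.
Since A² = 1/(λ), this is the region integral divided by the full normalization integral.
By symmetry take twice the x ≥ 0 contribution in numerator and denominator; the 2's cancel. Substituting t = x/λ, A² and the length scale cancel in the ratio: P = ∫_{0}^{1.7} e^(-2·t) dt / ∫_{0}^{∞} e^(-2·t) dt.
With ∫ e^(-2·t) dt = -e^(-2·t)/2 + C, the region integral is 1/2 - e^(-17/5)/2 and the full one is 1/2.
Taking the ratio, P = 0.9666.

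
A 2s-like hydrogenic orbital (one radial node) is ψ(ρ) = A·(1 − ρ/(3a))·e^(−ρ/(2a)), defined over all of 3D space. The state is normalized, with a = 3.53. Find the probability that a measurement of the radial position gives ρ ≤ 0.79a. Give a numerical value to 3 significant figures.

With dV = 4πρ²dρ, the probability is ∫|ψ|² dV over ρ ≤ 0.79a.
A² is fixed by ∫₀^∞ 4πρ²|ψ|² dρ = 1, i.e. A² = (8·π·a^3/3)^(−1).
Let u = ρ/a; then A², 4π and the length scale all cancel, so P = ∫_{0}^{0.79} u^2·(1 - u/3)^2·e^(-u) du ÷ ∫_{0}^{∞} u^2·(1 - u/3)^2·e^(-u) du.
An antiderivative of u^2·(1 - u/3)^2·e^(-u) is (-u^4 + 2·u^3 - 3·u^2 - 6·u - 6)·e^(-u)/9; evaluating from 0 to 0.79 gives ≈ 0.060747, while the full integral is 2/3.
Taking the ratio yields P = 0.09112.

P ≈ 0.0911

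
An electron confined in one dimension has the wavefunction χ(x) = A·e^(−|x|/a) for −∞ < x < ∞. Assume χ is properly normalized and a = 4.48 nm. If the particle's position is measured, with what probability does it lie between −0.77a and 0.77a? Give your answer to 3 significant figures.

P ≈ 0.786

P = ∫_{−0.77a}^{0.77a} |χ(x)|² dx.
The normalization integral ∫|χ|²dx over the whole domain equals a·A², and A² cancels in the ratio.
By symmetry take twice the x ≥ 0 contribution in numerator and denominator; the 2's cancel. Let u = x/a; then A² and the length scale cancel, so P = ∫_{0}^{0.77} e^(-2·u) du ÷ ∫_{0}^{∞} e^(-2·u) du.
Using ∫ e^(-2·u) du = -e^(-2·u)/2, the numerator is 1/2 - e^(-77/50)/2 and the denominator is 1/2.
Taking the ratio, P = 0.7856.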